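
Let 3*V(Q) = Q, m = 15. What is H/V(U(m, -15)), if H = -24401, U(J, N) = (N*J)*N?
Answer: -24401/1125 ≈ -21.690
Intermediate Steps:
U(J, N) = J*N**2 (U(J, N) = (J*N)*N = J*N**2)
V(Q) = Q/3
H/V(U(m, -15)) = -24401/((15*(-15)**2)/3) = -24401/((15*225)/3) = -24401/((1/3)*3375) = -24401/1125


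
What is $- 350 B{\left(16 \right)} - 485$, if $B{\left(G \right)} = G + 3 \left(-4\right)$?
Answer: $-1885$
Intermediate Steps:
$B{\left(G \right)} = -12 + G$ ($B{\left(G \right)} = G - 12 = -12 + G$)
$- 350 B{\left(16 \right)} - 485 = - 350 \left(-12 + 16\right) - 485 = \left(-350\right) 4 - 485 = -1400 - 485 = -1885$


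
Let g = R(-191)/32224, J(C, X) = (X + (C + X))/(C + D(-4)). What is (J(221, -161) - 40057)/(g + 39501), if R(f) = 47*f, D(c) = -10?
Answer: -272361372672/268575833117 ≈ -1.0141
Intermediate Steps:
J(C, X) = (C + 2*X)/(-10 + C) (J(C, X) = (X + (C + X))/(C - 10) = (C + 2*X)/(-10 + C))
g = -8977/32224 (g = (47*(-191))/32224 = -8977*1/32224 = -8977/32224 ≈ -0.27858)
(J(221, -161) - 40057)/(g + 39501) = ((221 + 2*(-161))/(-10 + 221) - 40057)/(-8977/32224 + 39501) = ((221 - 322)/211 - 40057)/(1272871247/32224) = ((1/211)*(-101) - 40057)*(32224/1272871247) = (-101/211 - 40057)*(32224/1272871247) = -8452128/211*32224/1272871247 = -272361372672/268575833117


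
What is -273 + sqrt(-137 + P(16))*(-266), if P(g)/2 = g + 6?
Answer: -273 - 266*I*sqrt(93) ≈ -273.0 - 2565.2*I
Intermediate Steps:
P(g) = 12 + 2*g (P(g) = 2*(g + 6) = 2*(6 + g) = 12 + 2*g)
-273 + sqrt(-137 + P(16))*(-266) = -273 + sqrt(-137 + (12 + 2*16))*(-266) = -273 + sqrt(-137 + (12 + 32))*(-266) = -273 + sqrt(-137 + 44)*(-266) = -273 + sqrt(-93)*(-266) = -273 + (I*sqrt(93))*(-266) = -273 - 266*I*sqrt(93)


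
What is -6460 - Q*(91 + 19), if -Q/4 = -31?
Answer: -20100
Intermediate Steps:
Q = 124 (Q = -4*(-31) = 124)
-6460 - Q*(91 + 19) = -6460 - 124*(91 + 19) = -6460 - 124*110 = -6460 - 1*13640 = -6460 - 13640 = -20100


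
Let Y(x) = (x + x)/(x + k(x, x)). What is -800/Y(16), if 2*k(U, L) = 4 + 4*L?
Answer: -1250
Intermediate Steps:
k(U, L) = 2 + 2*L (k(U, L) = (4 + 4*L)/2 = 2 + 2*L)
Y(x) = 2*x/(2 + 3*x) (Y(x) = (x + x)/(x + (2 + 2*x)) = (2*x)/(2 + 3*x) = 2*x/(2 + 3*x))
-800/Y(16) = -800/(2*16/(2 + 3*16)) = -800/(2*16/(2 + 48)) = -800/(2*16/50) = -800/(2*16*(1/50)) = -800/16/25 = -800*25/16 = -1250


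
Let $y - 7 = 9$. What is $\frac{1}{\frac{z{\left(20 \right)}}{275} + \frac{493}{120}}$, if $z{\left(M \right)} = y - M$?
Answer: $\frac{6600}{27019} \approx 0.24427$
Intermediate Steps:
$y = 16$ ($y = 7 + 9 = 16$)
$z{\left(M \right)} = 16 - M$
$\frac{1}{\frac{z{\left(20 \right)}}{275} + \frac{493}{120}} = \frac{1}{\frac{16 - 20}{275} + \frac{493}{120}} = \frac{1}{\left(16 - 20\right) \frac{1}{275} + 493 \cdot \frac{1}{120}} = \frac{1}{\left(-4\right) \frac{1}{275} + \frac{493}{120}} = \frac{1}{- \frac{4}{275} + \frac{493}{120}} = \frac{1}{\frac{27019}{6600}} = \frac{6600}{27019}$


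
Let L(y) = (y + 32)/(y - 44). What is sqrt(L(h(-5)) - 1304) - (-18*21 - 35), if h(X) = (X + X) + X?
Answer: 413 + I*sqrt(4540227)/59 ≈ 413.0 + 36.115*I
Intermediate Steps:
h(X) = 3*X (h(X) = 2*X + X = 3*X)
L(y) = (32 + y)/(-44 + y)
sqrt(L(h(-5)) - 1304) - (-18*21 - 35) = sqrt((32 + 3*(-5))/(-44 + 3*(-5)) - 1304) - (-18*21 - 35) = sqrt((32 - 15)/(-44 - 15) - 1304) - (-378 - 35) = sqrt(17/(-59) - 1304) - 1*(-413) = sqrt(-1/59*17 - 1304) + 413 = sqrt(-17/59 - 1304) + 413 = sqrt(-76953/59) + 413 = I*sqrt(4540227)/59 + 413 = 413 + I*sqrt(4540227)/59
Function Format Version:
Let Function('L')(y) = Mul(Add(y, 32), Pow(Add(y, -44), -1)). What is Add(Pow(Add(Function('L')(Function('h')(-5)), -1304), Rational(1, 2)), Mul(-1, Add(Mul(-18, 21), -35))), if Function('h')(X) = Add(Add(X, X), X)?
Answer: Add(413, Mul(Rational(1, 59), I, Pow(4540227, Rational(1, 2)))) ≈ Add(413.00, Mul(36.115, I))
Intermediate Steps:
Function('h')(X) = Mul(3, X) (Function('h')(X) = Add(Mul(2, X), X) = Mul(3, X))
Function('L')(y) = Mul(Pow(Add(-44, y), -1), Add(32, y)) (Function('L')(y) = Mul(Add(32, y), Pow(Add(-44, y), -1)) = Mul(Pow(Add(-44, y), -1), Add(32, y)))
Add(Pow(Add(Function('L')(Function('h')(-5)), -1304), Rational(1, 2)), Mul(-1, Add(Mul(-18, 21), -35))) = Add(Pow(Add(Mul(Pow(Add(-44, Mul(3, -5)), -1), Add(32, Mul(3, -5))), -1304), Rational(1, 2)), Mul(-1, Add(Mul(-18, 21), -35))) = Add(Pow(Add(Mul(Pow(Add(-44, -15), -1), Add(32, -15)), -1304), Rational(1, 2)), Mul(-1, Add(-378, -35))) = Add(Pow(Add(Mul(Pow(-59, -1), 17), -1304), Rational(1, 2)), Mul(-1, -413)) = Add(Pow(Add(Mul(Rational(-1, 59), 17), -1304), Rational(1, 2)), 413) = Add(Pow(Add(Rational(-17, 59), -1304), Rational(1, 2)), 413) = Add(Pow(Rational(-76953, 59), Rational(1, 2)), 413) = Add(Mul(Rational(1, 59), I, Pow(4540227, Rational(1, 2))), 413) = Add(413, Mul(Rational(1, 59), I, Pow(4540227, Rational(1, 2))))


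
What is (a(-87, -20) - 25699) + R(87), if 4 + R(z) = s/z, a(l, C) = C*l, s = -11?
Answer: -2084792/87 ≈ -23963.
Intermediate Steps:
R(z) = -4 - 11/z
(a(-87, -20) - 25699) + R(87) = (-20*(-87) - 25699) + (-4 - 11/87) = (1740 - 25699) + (-4 - 11*1/87) = -23959 + (-4 - 11/87) = -23959 - 359/87 = -2084792/87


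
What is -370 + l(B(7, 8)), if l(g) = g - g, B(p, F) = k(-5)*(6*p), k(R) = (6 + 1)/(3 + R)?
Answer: -370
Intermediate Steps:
k(R) = 7/(3 + R)
B(p, F) = -21*p (B(p, F) = (7/(3 - 5))*(6*p) = (7/(-2))*(6*p) = (7*(-½))*(6*p) = -21*p)
l(g) = 0
-370 + l(B(7, 8)) = -370 + 0 = -370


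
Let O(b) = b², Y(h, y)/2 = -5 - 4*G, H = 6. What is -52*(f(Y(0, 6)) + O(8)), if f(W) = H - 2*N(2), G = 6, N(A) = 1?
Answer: -3536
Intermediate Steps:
Y(h, y) = -58 (Y(h, y) = 2*(-5 - 4*6) = 2*(-5 - 24) = 2*(-29) = -58)
f(W) = 4 (f(W) = 6 - 2*1 = 6 - 2 = 4)
-52*(f(Y(0, 6)) + O(8)) = -52*(4 + 8²) = -52*(4 + 64) = -52*68 = -3536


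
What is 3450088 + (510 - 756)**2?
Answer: 3510604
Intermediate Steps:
3450088 + (510 - 756)**2 = 3450088 + (-246)**2 = 3450088 + 60516 = 3510604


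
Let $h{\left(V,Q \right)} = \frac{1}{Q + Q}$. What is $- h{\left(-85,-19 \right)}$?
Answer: $\frac{1}{38} \approx 0.026316$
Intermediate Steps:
$h{\left(V,Q \right)} = \frac{1}{2 Q}$
$- h{\left(-85,-19 \right)} = - \frac{1}{2 \left(-19\right)} = - \frac{-1}{2 \cdot 19} = \left(-1\right) \left(- \frac{1}{38}\right) = \frac{1}{38}$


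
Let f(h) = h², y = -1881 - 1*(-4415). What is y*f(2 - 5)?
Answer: 22806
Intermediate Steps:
y = 2534 (y = -1881 + 4415 = 2534)
y*f(2 - 5) = 2534*(2 - 5)² = 2534*(-3)² = 2534*9 = 22806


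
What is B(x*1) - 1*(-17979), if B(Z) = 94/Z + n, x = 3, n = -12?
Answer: 53995/3 ≈ 17998.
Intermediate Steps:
B(Z) = -12 + 94/Z (B(Z) = 94/Z - 12 = -12 + 94/Z)
B(x*1) - 1*(-17979) = (-12 + 94/((3*1))) - 1*(-17979) = (-12 + 94/3) + 17979 = 58/3 + 17979 = 53995/3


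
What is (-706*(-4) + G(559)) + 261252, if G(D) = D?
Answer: 264635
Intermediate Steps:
(-706*(-4) + G(559)) + 261252 = (-706*(-4) + 559) + 261252 = (2824 + 559) + 261252 = 3383 + 261252 = 264635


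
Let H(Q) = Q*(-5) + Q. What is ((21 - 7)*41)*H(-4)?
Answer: 9184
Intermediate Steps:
H(Q) = -4*Q (H(Q) = -5*Q + Q = -4*Q)
((21 - 7)*41)*H(-4) = ((21 - 7)*41)*(-4*(-4)) = (14*41)*16 = 574*16 = 9184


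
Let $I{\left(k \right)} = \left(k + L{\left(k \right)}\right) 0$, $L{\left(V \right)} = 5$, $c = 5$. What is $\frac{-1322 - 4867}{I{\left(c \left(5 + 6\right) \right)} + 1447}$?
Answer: $- \frac{6189}{1447} \approx -4.2771$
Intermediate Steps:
$I{\left(k \right)} = 0$ ($I{\left(k \right)} = \left(k + 5\right) 0 = \left(5 + k\right) 0 = 0$)
$\frac{-1322 - 4867}{I{\left(c \left(5 + 6\right) \right)} + 1447} = \frac{-1322 - 4867}{0 + 1447} = - \frac{6189}{1447}$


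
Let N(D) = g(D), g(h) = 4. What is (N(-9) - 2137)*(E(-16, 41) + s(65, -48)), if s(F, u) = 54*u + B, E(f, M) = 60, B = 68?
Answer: 5255712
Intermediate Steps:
s(F, u) = 68 + 54*u (s(F, u) = 54*u + 68 = 68 + 54*u)
N(D) = 4
(N(-9) - 2137)*(E(-16, 41) + s(65, -48)) = (4 - 2137)*(60 + (68 + 54*(-48))) = -2133*(60 + (68 - 2592)) = -2133*(60 - 2524) = -2133*(-2464) = 5255712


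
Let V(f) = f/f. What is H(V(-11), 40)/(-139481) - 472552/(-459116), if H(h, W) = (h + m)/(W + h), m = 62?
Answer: 675591030421/656389077659 ≈ 1.0293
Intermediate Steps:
V(f) = 1
H(h, W) = (62 + h)/(W + h) (H(h, W) = (h + 62)/(W + h) = (62 + h)/(W + h))
H(V(-11), 40)/(-139481) - 472552/(-459116) = ((62 + 1)/(40 + 1))/(-139481) - 472552/(-459116) = (63/41)*(-1/139481) - 472552*(-1/459116) = ((1/41)*63)*(-1/139481) + 118138/114779 = (63/41)*(-1/139481) + 118138/114779 = -63/5718721 + 118138/114779 = 675591030421/656389077659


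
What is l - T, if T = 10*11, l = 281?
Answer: 171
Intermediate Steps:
T = 110
l - T = 281 - 1*110 = 281 - 110 = 171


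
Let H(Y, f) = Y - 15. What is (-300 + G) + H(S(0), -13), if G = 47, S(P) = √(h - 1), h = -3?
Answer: -268 + 2*I ≈ -268.0 + 2.0*I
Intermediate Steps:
S(P) = 2*I (S(P) = √(-3 - 1) = √(-4) = 2*I)
H(Y, f) = -15 + Y
(-300 + G) + H(S(0), -13) = (-300 + 47) + (-15 + 2*I) = -253 + (-15 + 2*I) = -268 + 2*I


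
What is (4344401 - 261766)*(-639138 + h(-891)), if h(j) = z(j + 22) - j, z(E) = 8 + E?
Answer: -2609244689580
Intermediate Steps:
h(j) = 30 (h(j) = (8 + (j + 22)) - j = (8 + (22 + j)) - j = (30 + j) - j = 30)
(4344401 - 261766)*(-639138 + h(-891)) = (4344401 - 261766)*(-639138 + 30) = 4082635*(-639108) = -2609244689580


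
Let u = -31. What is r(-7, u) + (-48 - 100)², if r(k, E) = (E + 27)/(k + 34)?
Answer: 591404/27 ≈ 21904.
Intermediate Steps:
r(k, E) = (27 + E)/(34 + k)
r(-7, u) + (-48 - 100)² = (27 - 31)/(34 - 7) + (-48 - 100)² = -4/27 + (-148)² = (1/27)*(-4) + 21904 = -4/27 + 21904 = 591404/27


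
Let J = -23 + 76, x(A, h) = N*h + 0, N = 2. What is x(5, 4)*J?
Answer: 424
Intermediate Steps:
x(A, h) = 2*h (x(A, h) = 2*h + 0 = 2*h)
J = 53
x(5, 4)*J = (2*4)*53 = 8*53 = 424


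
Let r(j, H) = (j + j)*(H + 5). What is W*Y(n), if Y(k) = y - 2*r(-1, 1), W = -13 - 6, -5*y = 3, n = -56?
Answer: -2223/5 ≈ -444.60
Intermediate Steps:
r(j, H) = 2*j*(5 + H) (r(j, H) = (2*j)*(5 + H) = 2*j*(5 + H))
y = -⅗ (y = -⅕*3 = -⅗ ≈ -0.60000)
W = -19
Y(k) = 117/5 (Y(k) = -⅗ - 4*(-1)*(5 + 1) = -⅗ - 4*(-1)*6 = -⅗ - 2*(-12) = -⅗ + 24 = 117/5)
W*Y(n) = -19*117/5 = -2223/5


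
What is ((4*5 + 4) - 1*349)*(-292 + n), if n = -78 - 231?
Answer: 195325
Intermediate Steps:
n = -309
((4*5 + 4) - 1*349)*(-292 + n) = ((4*5 + 4) - 1*349)*(-292 - 309) = ((20 + 4) - 349)*(-601) = (24 - 349)*(-601) = -325*(-601) = 195325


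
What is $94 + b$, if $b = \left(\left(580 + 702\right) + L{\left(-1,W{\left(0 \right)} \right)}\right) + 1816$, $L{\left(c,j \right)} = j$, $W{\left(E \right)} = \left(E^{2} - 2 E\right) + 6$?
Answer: $3198$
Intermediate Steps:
$W{\left(E \right)} = 6 + E^{2} - 2 E$
$b = 3104$ ($b = \left(\left(580 + 702\right) + \left(6 + 0^{2} - 0\right)\right) + 1816 = \left(1282 + \left(6 + 0 + 0\right)\right) + 1816 = \left(1282 + 6\right) + 1816 = 1288 + 1816 = 3104$)
$94 + b = 94 + 3104 = 3198$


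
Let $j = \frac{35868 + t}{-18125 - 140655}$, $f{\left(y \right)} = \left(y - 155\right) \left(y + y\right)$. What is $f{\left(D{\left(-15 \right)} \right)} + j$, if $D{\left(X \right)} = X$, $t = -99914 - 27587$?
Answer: $\frac{809869633}{158780} \approx 5100.6$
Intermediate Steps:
$t = -127501$ ($t = -99914 - 27587 = -127501$)
$f{\left(y \right)} = 2 y \left(-155 + y\right)$ ($f{\left(y \right)} = \left(-155 + y\right) 2 y = 2 y \left(-155 + y\right)$)
$j = \frac{91633}{158780}$ ($j = \frac{35868 - 127501}{-18125 - 140655} = - \frac{91633}{-158780} = \left(-91633\right) \left(- \frac{1}{158780}\right) = \frac{91633}{158780} \approx 0.57711$)
$f{\left(D{\left(-15 \right)} \right)} + j = 2 \left(-15\right) \left(-155 - 15\right) + \frac{91633}{158780} = 2 \left(-15\right) \left(-170\right) + \frac{91633}{158780} = 5100 + \frac{91633}{158780} = \frac{809869633}{158780}$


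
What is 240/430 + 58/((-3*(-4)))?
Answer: 1391/258 ≈ 5.3915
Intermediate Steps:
240/430 + 58/((-3*(-4))) = 240*(1/430) + 58/12 = 24/43 + 58*(1/12) = 24/43 + 29/6 = 1391/258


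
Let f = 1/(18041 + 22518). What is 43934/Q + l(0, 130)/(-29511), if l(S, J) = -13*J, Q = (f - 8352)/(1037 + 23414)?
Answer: -183683566293289948/1428116408991 ≈ -1.2862e+5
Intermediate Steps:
f = 1/40559 ≈ 2.4655e-5
Q = -48392681/141672587 (Q = (1/40559 - 8352)/(1037 + 23414) = -338748767/40559/24451 = -338748767/40559*1/24451 = -48392681/141672587 ≈ -0.34158)
43934/Q + l(0, 130)/(-29511) = 43934/(-48392681/141672587) - 13*130/(-29511) = 43934*(-141672587/48392681) - 1690*(-1/29511) = -6224243437258/48392681 + 1690/29511 = -183683566293289948/1428116408991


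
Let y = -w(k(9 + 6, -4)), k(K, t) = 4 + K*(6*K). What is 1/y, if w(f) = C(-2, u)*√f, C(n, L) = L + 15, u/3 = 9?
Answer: -√1354/56868 ≈ -0.00064705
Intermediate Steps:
k(K, t) = 4 + 6*K²
u = 27 (u = 3*9 = 27)
C(n, L) = 15 + L
w(f) = 42*√f (w(f) = (15 + 27)*√f = 42*√f)
y = -42*√1354 (y = -42*√(4 + 6*(9 + 6)²) = -42*√(4 + 6*15²) = -42*√(4 + 6*225) = -42*√(4 + 1350) = -42*√1354 ≈ -1545.5)
1/y = 1/(-42*√1354) = -√1354/56868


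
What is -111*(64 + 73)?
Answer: -15207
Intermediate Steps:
-111*(64 + 73) = -111*137 = -15207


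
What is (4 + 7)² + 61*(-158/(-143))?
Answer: 26941/143 ≈ 188.40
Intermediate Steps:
(4 + 7)² + 61*(-158/(-143)) = 11² + 61*(-158*(-1/143)) = 121 + 61*(158/143) = 121 + 9638/143 = 26941/143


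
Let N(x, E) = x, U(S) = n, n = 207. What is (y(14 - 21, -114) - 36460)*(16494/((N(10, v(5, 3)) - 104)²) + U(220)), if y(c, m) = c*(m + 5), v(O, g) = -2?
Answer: -32940227781/4418 ≈ -7.4559e+6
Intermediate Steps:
U(S) = 207
y(c, m) = c*(5 + m)
(y(14 - 21, -114) - 36460)*(16494/((N(10, v(5, 3)) - 104)²) + U(220)) = ((14 - 21)*(5 - 114) - 36460)*(16494/((10 - 104)²) + 207) = (-7*(-109) - 36460)*(16494/((-94)²) + 207) = (763 - 36460)*(16494/8836 + 207) = -35697*(16494*(1/8836) + 207) = -35697*(8247/4418 + 207) = -35697*922773/4418 = -32940227781/4418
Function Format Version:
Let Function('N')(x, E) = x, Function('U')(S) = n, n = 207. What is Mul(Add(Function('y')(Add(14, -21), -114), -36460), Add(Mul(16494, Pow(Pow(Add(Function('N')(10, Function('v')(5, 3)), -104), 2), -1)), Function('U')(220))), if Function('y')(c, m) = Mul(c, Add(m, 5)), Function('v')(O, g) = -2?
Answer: Rational(-32940227781, 4418) ≈ -7.4559e+6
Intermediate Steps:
Function('U')(S) = 207
Function('y')(c, m) = Mul(c, Add(5, m))
Mul(Add(Function('y')(Add(14, -21), -114), -36460), Add(Mul(16494, Pow(Pow(Add(Function('N')(10, Function('v')(5, 3)), -104), 2), -1)), Function('U')(220))) = Mul(Add(Mul(Add(14, -21), Add(5, -114)), -36460), Add(Mul(16494, Pow(Pow(Add(10, -104), 2), -1)), 207)) = Mul(Add(Mul(-7, -109), -36460), Add(Mul(16494, Pow(Pow(-94, 2), -1)), 207)) = Mul(Add(763, -36460), Add(Mul(16494, Pow(8836, -1)), 207)) = Mul(-35697, Add(Mul(16494, Rational(1, 8836)), 207)) = Mul(-35697, Add(Rational(8247, 4418), 207)) = Mul(-35697, Rational(922773, 4418)) = Rational(-32940227781, 4418)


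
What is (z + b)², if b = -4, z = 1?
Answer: 9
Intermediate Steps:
(z + b)² = (1 - 4)² = (-3)² = 9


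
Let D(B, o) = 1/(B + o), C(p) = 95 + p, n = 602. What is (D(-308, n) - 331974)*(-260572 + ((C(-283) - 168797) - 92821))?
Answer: 8497379707365/49 ≈ 1.7342e+11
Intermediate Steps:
(D(-308, n) - 331974)*(-260572 + ((C(-283) - 168797) - 92821)) = (1/(-308 + 602) - 331974)*(-260572 + (((95 - 283) - 168797) - 92821)) = (1/294 - 331974)*(-260572 + ((-188 - 168797) - 92821)) = (1/294 - 331974)*(-260572 + (-168985 - 92821)) = -97600355*(-260572 - 261806)/294 = -97600355/294*(-522378) = 8497379707365/49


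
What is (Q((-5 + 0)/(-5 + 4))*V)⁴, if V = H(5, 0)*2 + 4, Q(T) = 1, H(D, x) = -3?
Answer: 16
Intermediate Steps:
V = -2 (V = -3*2 + 4 = -6 + 4 = -2)
(Q((-5 + 0)/(-5 + 4))*V)⁴ = (1*(-2))⁴ = (-2)⁴ = 16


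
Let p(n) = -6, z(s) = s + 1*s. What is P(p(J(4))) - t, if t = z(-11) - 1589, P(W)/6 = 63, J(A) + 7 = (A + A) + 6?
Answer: 1989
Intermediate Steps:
J(A) = -1 + 2*A (J(A) = -7 + ((A + A) + 6) = -7 + (2*A + 6) = -7 + (6 + 2*A) = -1 + 2*A)
z(s) = 2*s (z(s) = s + s = 2*s)
P(W) = 378 (P(W) = 6*63 = 378)
t = -1611 (t = 2*(-11) - 1589 = -22 - 1589 = -1611)
P(p(J(4))) - t = 378 - 1*(-1611) = 378 + 1611 = 1989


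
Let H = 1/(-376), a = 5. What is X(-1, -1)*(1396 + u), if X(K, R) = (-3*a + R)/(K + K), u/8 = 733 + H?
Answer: 2729752/47 ≈ 58080.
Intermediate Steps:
H = -1/376 ≈ -0.0026596
u = 275607/47 (u = 8*(733 - 1/376) = 8*(275607/376) = 275607/47 ≈ 5864.0)
X(K, R) = (-15 + R)/(2*K) (X(K, R) = (-3*5 + R)/(K + K) = (-15 + R)/((2*K)) = (-15 + R)*(1/(2*K)) = (-15 + R)/(2*K))
X(-1, -1)*(1396 + u) = ((½)*(-15 - 1)/(-1))*(1396 + 275607/47) = ((½)*(-1)*(-16))*(341219/47) = 8*(341219/47) = 2729752/47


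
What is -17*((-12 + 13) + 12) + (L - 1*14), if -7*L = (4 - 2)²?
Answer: -1649/7 ≈ -235.57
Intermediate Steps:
L = -4/7 (L = -(4 - 2)²/7 = -⅐*2² = -⅐*4 = -4/7 ≈ -0.57143)
-17*((-12 + 13) + 12) + (L - 1*14) = -17*((-12 + 13) + 12) + (-4/7 - 1*14) = -17*(1 + 12) + (-4/7 - 14) = -17*13 - 102/7 = -221 - 102/7 = -1649/7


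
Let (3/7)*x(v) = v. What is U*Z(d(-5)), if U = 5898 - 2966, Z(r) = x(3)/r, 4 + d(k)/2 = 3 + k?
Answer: -5131/3 ≈ -1710.3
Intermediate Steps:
x(v) = 7*v/3
d(k) = -2 + 2*k (d(k) = -8 + 2*(3 + k) = -8 + (6 + 2*k) = -2 + 2*k)
Z(r) = 7/r (Z(r) = ((7/3)*3)/r = 7/r)
U = 2932
U*Z(d(-5)) = 2932*(7/(-2 + 2*(-5))) = 2932*(7/(-2 - 10)) = 2932*(7/(-12)) = 2932*(7*(-1/12)) = 2932*(-7/12) = -5131/3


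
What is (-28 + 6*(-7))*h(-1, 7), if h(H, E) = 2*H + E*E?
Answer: -3290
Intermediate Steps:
h(H, E) = E² + 2*H (h(H, E) = 2*H + E² = E² + 2*H)
(-28 + 6*(-7))*h(-1, 7) = (-28 + 6*(-7))*(7² + 2*(-1)) = (-28 - 42)*(49 - 2) = -70*47 = -3290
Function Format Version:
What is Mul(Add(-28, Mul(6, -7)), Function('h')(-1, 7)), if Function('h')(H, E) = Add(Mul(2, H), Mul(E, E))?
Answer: -3290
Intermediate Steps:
Function('h')(H, E) = Add(Pow(E, 2), Mul(2, H)) (Function('h')(H, E) = Add(Mul(2, H), Pow(E, 2)) = Add(Pow(E, 2), Mul(2, H)))
Mul(Add(-28, Mul(6, -7)), Function('h')(-1, 7)) = Mul(Add(-28, Mul(6, -7)), Add(Pow(7, 2), Mul(2, -1))) = Mul(Add(-28, -42), Add(49, -2)) = Mul(-70, 47) = -3290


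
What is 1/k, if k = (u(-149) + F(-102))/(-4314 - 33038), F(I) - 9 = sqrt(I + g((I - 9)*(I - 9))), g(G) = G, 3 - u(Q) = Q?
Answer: -3006836/6851 + 18676*sqrt(12219)/6851 ≈ -137.56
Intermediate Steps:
u(Q) = 3 - Q
F(I) = 9 + sqrt(I + (-9 + I)**2) (F(I) = 9 + sqrt(I + (I - 9)*(I - 9)) = 9 + sqrt(I + (-9 + I)*(-9 + I)) = 9 + sqrt(I + (-9 + I)**2))
k = -1/232 - sqrt(12219)/37352 (k = ((3 - 1*(-149)) + (9 + sqrt(-102 + (-9 - 102)**2)))/(-4314 - 33038) = ((3 + 149) + (9 + sqrt(-102 + (-111)**2)))/(-37352) = (152 + (9 + sqrt(-102 + 12321)))*(-1/37352) = (152 + (9 + sqrt(12219)))*(-1/37352) = (161 + sqrt(12219))*(-1/37352) = -1/232 - sqrt(12219)/37352 ≈ -0.0072697)
1/k = 1/(-1/232 - sqrt(12219)/37352)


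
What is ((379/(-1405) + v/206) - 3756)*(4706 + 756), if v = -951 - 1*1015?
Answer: -2976624457704/144715 ≈ -2.0569e+7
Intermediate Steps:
v = -1966 (v = -951 - 1015 = -1966)
((379/(-1405) + v/206) - 3756)*(4706 + 756) = ((379/(-1405) - 1966/206) - 3756)*(4706 + 756) = ((379*(-1/1405) - 1966*1/206) - 3756)*5462 = ((-379/1405 - 983/103) - 3756)*5462 = (-1420152/144715 - 3756)*5462 = -544969692/144715*5462 = -2976624457704/144715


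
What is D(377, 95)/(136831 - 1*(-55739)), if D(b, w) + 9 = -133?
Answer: -71/96285 ≈ -0.00073739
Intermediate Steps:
D(b, w) = -142 (D(b, w) = -9 - 133 = -142)
D(377, 95)/(136831 - 1*(-55739)) = -142/(136831 - 1*(-55739)) = -142/(136831 + 55739) = -142/192570 = -142*1/192570 = -71/96285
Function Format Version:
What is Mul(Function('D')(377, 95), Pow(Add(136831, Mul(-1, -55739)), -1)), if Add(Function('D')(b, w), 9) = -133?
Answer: Rational(-71, 96285) ≈ -0.00073739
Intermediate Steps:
Function('D')(b, w) = -142 (Function('D')(b, w) = Add(-9, -133) = -142)
Mul(Function('D')(377, 95), Pow(Add(136831, Mul(-1, -55739)), -1)) = Mul(-142, Pow(Add(136831, Mul(-1, -55739)), -1)) = Mul(-142, Pow(Add(136831, 55739), -1)) = Mul(-142, Pow(192570, -1)) = Mul(-142, Rational(1, 192570)) = Rational(-71, 96285)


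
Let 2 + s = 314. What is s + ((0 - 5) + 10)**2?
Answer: 337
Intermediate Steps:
s = 312 (s = -2 + 314 = 312)
s + ((0 - 5) + 10)**2 = 312 + ((0 - 5) + 10)**2 = 312 + (-5 + 10)**2 = 312 + 5**2 = 312 + 25 = 337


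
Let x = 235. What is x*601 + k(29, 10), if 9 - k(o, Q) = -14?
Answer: 141258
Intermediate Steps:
k(o, Q) = 23 (k(o, Q) = 9 - 1*(-14) = 9 + 14 = 23)
x*601 + k(29, 10) = 235*601 + 23 = 141235 + 23 = 141258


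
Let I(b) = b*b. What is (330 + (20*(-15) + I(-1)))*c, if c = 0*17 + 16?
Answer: 496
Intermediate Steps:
I(b) = b²
c = 16 (c = 0 + 16 = 16)
(330 + (20*(-15) + I(-1)))*c = (330 + (20*(-15) + (-1)²))*16 = (330 + (-300 + 1))*16 = (330 - 299)*16 = 31*16 = 496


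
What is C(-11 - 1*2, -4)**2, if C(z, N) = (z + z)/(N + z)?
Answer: 676/289 ≈ 2.3391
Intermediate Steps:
C(z, N) = 2*z/(N + z) (C(z, N) = (2*z)/(N + z) = 2*z/(N + z))
C(-11 - 1*2, -4)**2 = (2*(-11 - 1*2)/(-4 + (-11 - 1*2)))**2 = (2*(-11 - 2)/(-4 + (-11 - 2)))**2 = (2*(-13)/(-4 - 13))**2 = (2*(-13)/(-17))**2 = (2*(-13)*(-1/17))**2 = (26/17)**2 = 676/289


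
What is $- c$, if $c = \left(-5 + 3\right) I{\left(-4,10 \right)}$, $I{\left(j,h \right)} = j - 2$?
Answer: $-12$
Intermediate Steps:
$I{\left(j,h \right)} = -2 + j$
$c = 12$ ($c = \left(-5 + 3\right) \left(-2 - 4\right) = \left(-2\right) \left(-6\right) = 12$)
$- c = \left(-1\right) 12 = -12$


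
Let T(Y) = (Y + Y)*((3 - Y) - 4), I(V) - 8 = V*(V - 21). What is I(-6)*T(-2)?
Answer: -680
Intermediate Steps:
I(V) = 8 + V*(-21 + V) (I(V) = 8 + V*(V - 21) = 8 + V*(-21 + V))
T(Y) = 2*Y*(-1 - Y) (T(Y) = (2*Y)*(-1 - Y) = 2*Y*(-1 - Y))
I(-6)*T(-2) = (8 + (-6)² - 21*(-6))*(-2*(-2)*(1 - 2)) = (8 + 36 + 126)*(-2*(-2)*(-1)) = 170*(-4) = -680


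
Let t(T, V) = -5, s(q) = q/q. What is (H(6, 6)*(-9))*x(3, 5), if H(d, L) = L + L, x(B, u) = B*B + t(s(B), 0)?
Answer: -432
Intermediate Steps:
s(q) = 1
x(B, u) = -5 + B² (x(B, u) = B*B - 5 = B² - 5 = -5 + B²)
H(d, L) = 2*L
(H(6, 6)*(-9))*x(3, 5) = ((2*6)*(-9))*(-5 + 3²) = (12*(-9))*(-5 + 9) = -108*4 = -432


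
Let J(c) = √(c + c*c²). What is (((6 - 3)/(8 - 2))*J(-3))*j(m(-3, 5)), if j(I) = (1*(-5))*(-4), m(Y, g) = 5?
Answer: 10*I*√30 ≈ 54.772*I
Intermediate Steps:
j(I) = 20 (j(I) = -5*(-4) = 20)
J(c) = √(c + c³)
(((6 - 3)/(8 - 2))*J(-3))*j(m(-3, 5)) = (((6 - 3)/(8 - 2))*√(-3 + (-3)³))*20 = ((3/6)*√(-3 - 27))*20 = ((3*(⅙))*√(-30))*20 = ((I*√30)/2)*20 = (I*√30/2)*20 = 10*I*√30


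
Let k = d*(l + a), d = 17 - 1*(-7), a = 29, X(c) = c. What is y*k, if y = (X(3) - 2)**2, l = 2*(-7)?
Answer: 360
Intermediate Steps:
l = -14
d = 24 (d = 17 + 7 = 24)
y = 1 (y = (3 - 2)**2 = 1**2 = 1)
k = 360 (k = 24*(-14 + 29) = 24*15 = 360)
y*k = 1*360 = 360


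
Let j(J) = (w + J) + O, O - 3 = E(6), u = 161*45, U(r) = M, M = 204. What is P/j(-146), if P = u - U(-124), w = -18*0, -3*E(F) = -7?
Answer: -21123/422 ≈ -50.055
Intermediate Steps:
U(r) = 204
E(F) = 7/3 (E(F) = -⅓*(-7) = 7/3)
u = 7245
O = 16/3 (O = 3 + 7/3 = 16/3 ≈ 5.3333)
w = 0
P = 7041 (P = 7245 - 1*204 = 7245 - 204 = 7041)
j(J) = 16/3 + J (j(J) = (0 + J) + 16/3 = J + 16/3 = 16/3 + J)
P/j(-146) = 7041/(16/3 - 146) = 7041/(-422/3) = 7041*(-3/422) = -21123/422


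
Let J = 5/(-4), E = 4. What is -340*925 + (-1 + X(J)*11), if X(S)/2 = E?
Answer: -314413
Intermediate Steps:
J = -5/4 (J = 5*(-¼) = -5/4 ≈ -1.2500)
X(S) = 8 (X(S) = 2*4 = 8)
-340*925 + (-1 + X(J)*11) = -340*925 + (-1 + 8*11) = -314500 + (-1 + 88) = -314500 + 87 = -314413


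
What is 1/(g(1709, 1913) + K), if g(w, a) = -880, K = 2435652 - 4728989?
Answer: -1/2294217 ≈ -4.3588e-7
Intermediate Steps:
K = -2293337
1/(g(1709, 1913) + K) = 1/(-880 - 2293337) = 1/(-2294217) = -1/2294217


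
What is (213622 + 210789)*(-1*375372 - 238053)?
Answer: -260344317675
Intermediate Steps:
(213622 + 210789)*(-1*375372 - 238053) = 424411*(-375372 - 238053) = 424411*(-613425) = -260344317675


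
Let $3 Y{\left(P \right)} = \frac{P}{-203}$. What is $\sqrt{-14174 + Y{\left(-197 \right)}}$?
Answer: $\frac{i \sqrt{5256747321}}{609} \approx 119.05 i$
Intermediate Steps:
$Y{\left(P \right)} = - \frac{P}{609}$ ($Y{\left(P \right)} = \frac{P \frac{1}{-203}}{3} = \frac{P \left(- \frac{1}{203}\right)}{3} = \frac{\left(- \frac{1}{203}\right) P}{3} = - \frac{P}{609}$)
$\sqrt{-14174 + Y{\left(-197 \right)}} = \sqrt{-14174 - - \frac{197}{609}} = \sqrt{-14174 + \frac{197}{609}} = \sqrt{- \frac{8631769}{609}} = \frac{i \sqrt{5256747321}}{609}$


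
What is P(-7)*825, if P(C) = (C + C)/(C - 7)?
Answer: 825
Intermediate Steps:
P(C) = 2*C/(-7 + C) (P(C) = (2*C)/(-7 + C) = 2*C/(-7 + C))
P(-7)*825 = (2*(-7)/(-7 - 7))*825 = (2*(-7)/(-14))*825 = (2*(-7)*(-1/14))*825 = 1*825 = 825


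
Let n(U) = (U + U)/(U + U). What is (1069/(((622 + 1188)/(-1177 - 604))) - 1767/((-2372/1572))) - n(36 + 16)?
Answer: 126840603/1073330 ≈ 118.17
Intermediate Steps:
n(U) = 1 (n(U) = (2*U)/((2*U)) = (2*U)*(1/(2*U)) = 1)
(1069/(((622 + 1188)/(-1177 - 604))) - 1767/((-2372/1572))) - n(36 + 16) = (1069/(((622 + 1188)/(-1177 - 604))) - 1767/((-2372/1572))) - 1*1 = (1069/((1810/(-1781))) - 1767/((-2372*1/1572))) - 1 = (1069/((1810*(-1/1781))) - 1767/(-593/393)) - 1 = (1069/(-1810/1781) - 1767*(-393/593)) - 1 = (1069*(-1781/1810) + 694431/593) - 1 = (-1903889/1810 + 694431/593) - 1 = 127913933/1073330 - 1 = 126840603/1073330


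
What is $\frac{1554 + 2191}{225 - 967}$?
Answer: $- \frac{535}{106} \approx -5.0472$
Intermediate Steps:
$\frac{1554 + 2191}{225 - 967} = \frac{3745}{-742} = 3745 \left(- \frac{1}{742}\right) = - \frac{535}{106}$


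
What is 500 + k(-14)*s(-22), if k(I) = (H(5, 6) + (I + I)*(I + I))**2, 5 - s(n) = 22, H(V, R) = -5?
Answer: -10315797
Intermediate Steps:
s(n) = -17 (s(n) = 5 - 1*22 = 5 - 22 = -17)
k(I) = (-5 + 4*I**2)**2 (k(I) = (-5 + (I + I)*(I + I))**2 = (-5 + (2*I)*(2*I))**2 = (-5 + 4*I**2)**2)
500 + k(-14)*s(-22) = 500 + (-5 + 4*(-14)**2)**2*(-17) = 500 + (-5 + 4*196)**2*(-17) = 500 + (-5 + 784)**2*(-17) = 500 + 779**2*(-17) = 500 + 606841*(-17) = 500 - 10316297 = -10315797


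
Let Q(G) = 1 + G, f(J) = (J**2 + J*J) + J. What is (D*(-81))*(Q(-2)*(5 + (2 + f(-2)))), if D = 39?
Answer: 41067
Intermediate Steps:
f(J) = J + 2*J**2 (f(J) = (J**2 + J**2) + J = 2*J**2 + J = J + 2*J**2)
(D*(-81))*(Q(-2)*(5 + (2 + f(-2)))) = (39*(-81))*((1 - 2)*(5 + (2 - 2*(1 + 2*(-2))))) = -(-3159)*(5 + (2 - 2*(1 - 4))) = -(-3159)*(5 + (2 - 2*(-3))) = -(-3159)*(5 + (2 + 6)) = -(-3159)*(5 + 8) = -(-3159)*13 = -3159*(-13) = 41067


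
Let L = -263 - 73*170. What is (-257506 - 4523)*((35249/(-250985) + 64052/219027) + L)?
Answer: 602457448980576334/181427365 ≈ 3.3207e+9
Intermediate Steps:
L = -12673 (L = -263 - 12410 = -12673)
(-257506 - 4523)*((35249/(-250985) + 64052/219027) + L) = (-257506 - 4523)*((35249/(-250985) + 64052/219027) - 12673) = -262029*((35249*(-1/250985) + 64052*(1/219027)) - 12673) = -262029*((-349/2485 + 64052/219027) - 12673) = -262029*(82728797/544282095 - 12673) = -262029*(-6897604261138/544282095) = 602457448980576334/181427365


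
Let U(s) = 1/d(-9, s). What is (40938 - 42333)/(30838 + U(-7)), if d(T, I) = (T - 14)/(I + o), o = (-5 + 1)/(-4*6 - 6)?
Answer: -481275/10639213 ≈ -0.045236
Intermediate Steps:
o = 2/15 (o = -4/(-24 - 6) = -4/(-30) = -4*(-1/30) = 2/15 ≈ 0.13333)
d(T, I) = (-14 + T)/(2/15 + I) (d(T, I) = (T - 14)/(I + 2/15) = (-14 + T)/(2/15 + I))
U(s) = -2/345 - s/23 (U(s) = 1/(15*(-14 - 9)/(2 + 15*s)) = 1/(15*(-23)/(2 + 15*s)) = 1/(-345/(2 + 15*s)) = -2/345 - s/23)
(40938 - 42333)/(30838 + U(-7)) = (40938 - 42333)/(30838 + (-2/345 - 1/23*(-7))) = -1395/(30838 + (-2/345 + 7/23)) = -1395/(30838 + 103/345) = -1395/10639213/345 = -1395*345/10639213 = -481275/10639213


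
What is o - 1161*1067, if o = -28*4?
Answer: -1238899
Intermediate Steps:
o = -112
o - 1161*1067 = -112 - 1161*1067 = -112 - 1238787 = -1238899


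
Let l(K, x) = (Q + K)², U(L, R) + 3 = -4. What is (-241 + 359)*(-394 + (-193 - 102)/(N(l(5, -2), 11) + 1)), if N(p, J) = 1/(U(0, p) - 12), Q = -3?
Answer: -749123/9 ≈ -83236.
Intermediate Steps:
U(L, R) = -7 (U(L, R) = -3 - 4 = -7)
l(K, x) = (-3 + K)²
N(p, J) = -1/19 (N(p, J) = 1/(-7 - 12) = 1/(-19) = -1/19)
(-241 + 359)*(-394 + (-193 - 102)/(N(l(5, -2), 11) + 1)) = (-241 + 359)*(-394 + (-193 - 102)/(-1/19 + 1)) = 118*(-394 - 295/18/19) = 118*(-394 - 295*19/18) = 118*(-394 - 5605/18) = 118*(-12697/18) = -749123/9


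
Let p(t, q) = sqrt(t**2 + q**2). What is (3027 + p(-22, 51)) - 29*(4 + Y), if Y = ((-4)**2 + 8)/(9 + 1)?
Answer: 14207/5 + sqrt(3085) ≈ 2896.9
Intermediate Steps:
Y = 12/5 (Y = (16 + 8)/10 = 24*(1/10) = 12/5 ≈ 2.4000)
p(t, q) = sqrt(q**2 + t**2)
(3027 + p(-22, 51)) - 29*(4 + Y) = (3027 + sqrt(51**2 + (-22)**2)) - 29*(4 + 12/5) = (3027 + sqrt(2601 + 484)) - 29*32/5 = (3027 + sqrt(3085)) - 928/5 = 14207/5 + sqrt(3085)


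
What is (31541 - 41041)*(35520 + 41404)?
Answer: -730778000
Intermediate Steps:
(31541 - 41041)*(35520 + 41404) = -9500*76924 = -730778000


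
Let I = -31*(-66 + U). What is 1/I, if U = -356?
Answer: 1/13082 ≈ 7.6441e-5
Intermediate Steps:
I = 13082 (I = -31*(-66 - 356) = -31*(-422) = 13082)
1/I = 1/13082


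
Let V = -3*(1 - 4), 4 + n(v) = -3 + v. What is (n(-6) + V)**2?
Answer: 16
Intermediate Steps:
n(v) = -7 + v (n(v) = -4 + (-3 + v) = -7 + v)
V = 9 (V = -3*(-3) = 9)
(n(-6) + V)**2 = ((-7 - 6) + 9)**2 = (-13 + 9)**2 = (-4)**2 = 16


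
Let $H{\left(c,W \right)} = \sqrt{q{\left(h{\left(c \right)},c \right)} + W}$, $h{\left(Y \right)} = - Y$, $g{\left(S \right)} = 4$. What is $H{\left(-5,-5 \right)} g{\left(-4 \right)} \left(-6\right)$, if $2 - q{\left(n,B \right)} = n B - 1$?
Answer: $- 24 \sqrt{23} \approx -115.1$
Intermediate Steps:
$q{\left(n,B \right)} = 3 - B n$ ($q{\left(n,B \right)} = 2 - \left(n B - 1\right) = 2 - \left(B n - 1\right) = 2 - \left(-1 + B n\right) = 3 - B n$)
$H{\left(c,W \right)} = \sqrt{3 + W + c^{2}}$ ($H{\left(c,W \right)} = \sqrt{\left(3 - c \left(- c\right)\right) + W} = \sqrt{\left(3 + c^{2}\right) + W} = \sqrt{3 + W + c^{2}}$)
$H{\left(-5,-5 \right)} g{\left(-4 \right)} \left(-6\right) = \sqrt{3 - 5 + \left(-5\right)^{2}} \cdot 4 \left(-6\right) = \sqrt{3 - 5 + 25} \cdot 4 \left(-6\right) = \sqrt{23} \cdot 4 \left(-6\right) = 4 \sqrt{23} \left(-6\right) = - 24 \sqrt{23}$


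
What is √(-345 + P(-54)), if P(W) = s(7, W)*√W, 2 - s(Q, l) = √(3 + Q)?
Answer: √3*√(-115 + I*√6*(2 - √10)) ≈ 0.2299 - 18.576*I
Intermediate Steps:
s(Q, l) = 2 - √(3 + Q)
P(W) = √W*(2 - √10) (P(W) = (2 - √(3 + 7))*√W = (2 - √10)*√W = √W*(2 - √10))
√(-345 + P(-54)) = √(-345 + √(-54)*(2 - √10)) = √(-345 + (3*I*√6)*(2 - √10)) = √(-345 + 3*I*√6*(2 - √10))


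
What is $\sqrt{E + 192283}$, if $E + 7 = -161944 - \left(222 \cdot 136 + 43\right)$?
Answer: $\sqrt{97} \approx 9.8489$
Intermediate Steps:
$E = -192186$ ($E = -7 - \left(161987 + 30192\right) = -7 - 192179 = -192186$)
$\sqrt{E + 192283} = \sqrt{-192186 + 192283} = \sqrt{97}$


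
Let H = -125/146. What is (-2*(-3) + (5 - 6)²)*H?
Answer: -875/146 ≈ -5.9931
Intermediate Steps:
H = -125/146 (H = -125*1/146 = -125/146 ≈ -0.85616)
(-2*(-3) + (5 - 6)²)*H = (-2*(-3) + (5 - 6)²)*(-125/146) = (6 + (-1)²)*(-125/146) = (6 + 1)*(-125/146) = 7*(-125/146) = -875/146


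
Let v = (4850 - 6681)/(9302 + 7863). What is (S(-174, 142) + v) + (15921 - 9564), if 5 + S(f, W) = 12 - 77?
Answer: 107914524/17165 ≈ 6286.9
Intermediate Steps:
S(f, W) = -70 (S(f, W) = -5 + (12 - 77) = -5 - 65 = -70)
v = -1831/17165 ≈ -0.10667
(S(-174, 142) + v) + (15921 - 9564) = (-70 - 1831/17165) + (15921 - 9564) = -1203381/17165 + 6357 = 107914524/17165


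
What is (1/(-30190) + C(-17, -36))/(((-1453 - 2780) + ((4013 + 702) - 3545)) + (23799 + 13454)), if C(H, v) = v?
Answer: -1086841/1032196100 ≈ -0.0010529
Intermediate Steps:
(1/(-30190) + C(-17, -36))/(((-1453 - 2780) + ((4013 + 702) - 3545)) + (23799 + 13454)) = (1/(-30190) - 36)/(((-1453 - 2780) + ((4013 + 702) - 3545)) + (23799 + 13454)) = (-1/30190 - 36)/((-4233 + (4715 - 3545)) + 37253) = -1086841/(30190*((-4233 + 1170) + 37253)) = -1086841/(30190*(-3063 + 37253)) = -1086841/30190/34190 = -1086841/30190*1/34190 = -1086841/1032196100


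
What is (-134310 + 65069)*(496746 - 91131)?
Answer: -28085188215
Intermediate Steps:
(-134310 + 65069)*(496746 - 91131) = -69241*405615 = -28085188215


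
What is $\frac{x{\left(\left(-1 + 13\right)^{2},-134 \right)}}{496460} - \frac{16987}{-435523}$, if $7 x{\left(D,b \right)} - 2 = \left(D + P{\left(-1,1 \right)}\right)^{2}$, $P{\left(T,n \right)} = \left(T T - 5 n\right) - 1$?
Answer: $\frac{67449173069}{1513538240060} \approx 0.044564$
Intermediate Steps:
$P{\left(T,n \right)} = -1 + T^{2} - 5 n$ ($P{\left(T,n \right)} = \left(T^{2} - 5 n\right) - 1 = -1 + T^{2} - 5 n$)
$x{\left(D,b \right)} = \frac{2}{7} + \frac{\left(-5 + D\right)^{2}}{7}$ ($x{\left(D,b \right)} = \frac{2}{7} + \frac{\left(D - \left(6 - 1\right)\right)^{2}}{7} = \frac{2}{7} + \frac{\left(D - 5\right)^{2}}{7} = \frac{2}{7} + \frac{\left(-5 + D\right)^{2}}{7}$)
$\frac{x{\left(\left(-1 + 13\right)^{2},-134 \right)}}{496460} - \frac{16987}{-435523} = \frac{\frac{2}{7} + \frac{\left(-5 + \left(-1 + 13\right)^{2}\right)^{2}}{7}}{496460} - \frac{16987}{-435523} = \left(\frac{2}{7} + \frac{\left(-5 + 12^{2}\right)^{2}}{7}\right) \frac{1}{496460} - - \frac{16987}{435523} = \left(\frac{2}{7} + \frac{\left(-5 + 144\right)^{2}}{7}\right) \frac{1}{496460} + \frac{16987}{435523} = \left(\frac{2}{7} + \frac{139^{2}}{7}\right) \frac{1}{496460} + \frac{16987}{435523} = \left(\frac{2}{7} + \frac{1}{7} \cdot 19321\right) \frac{1}{496460} + \frac{16987}{435523} = \left(\frac{2}{7} + \frac{19321}{7}\right) \frac{1}{496460} + \frac{16987}{435523} = \frac{19323}{7} \cdot \frac{1}{496460} + \frac{16987}{435523} = \frac{19323}{3475220} + \frac{16987}{435523} = \frac{67449173069}{1513538240060}$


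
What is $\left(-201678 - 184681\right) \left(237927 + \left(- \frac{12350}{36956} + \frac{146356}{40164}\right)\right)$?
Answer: $- \frac{17055825074259426967}{185537598} \approx -9.1927 \cdot 10^{10}$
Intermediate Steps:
$\left(-201678 - 184681\right) \left(237927 + \left(- \frac{12350}{36956} + \frac{146356}{40164}\right)\right) = - 386359 \left(237927 + \left(\left(-12350\right) \frac{1}{36956} + 146356 \cdot \frac{1}{40164}\right)\right) = - 386359 \left(237927 + \left(- \frac{6175}{18478} + \frac{36589}{10041}\right)\right) = - 386359 \left(237927 + \frac{614088367}{185537598}\right) = \left(-386359\right) \frac{44145018167713}{185537598} = - \frac{17055825074259426967}{185537598}$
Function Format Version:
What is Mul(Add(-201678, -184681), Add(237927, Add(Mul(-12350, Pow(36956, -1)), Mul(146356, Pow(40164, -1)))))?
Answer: Rational(-17055825074259426967, 185537598) ≈ -9.1927e+10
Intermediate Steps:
Mul(Add(-201678, -184681), Add(237927, Add(Mul(-12350, Pow(36956, -1)), Mul(146356, Pow(40164, -1))))) = Mul(-386359, Add(237927, Add(Mul(-12350, Rational(1, 36956)), Mul(146356, Rational(1, 40164))))) = Mul(-386359, Add(237927, Add(Rational(-6175, 18478), Rational(36589, 10041)))) = Mul(-386359, Add(237927, Rational(614088367, 185537598))) = Mul(-386359, Rational(44145018167713, 185537598)) = Rational(-17055825074259426967, 185537598)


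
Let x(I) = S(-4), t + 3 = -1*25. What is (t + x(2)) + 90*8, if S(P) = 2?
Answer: 694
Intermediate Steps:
t = -28 (t = -3 - 1*25 = -3 - 25 = -28)
x(I) = 2
(t + x(2)) + 90*8 = (-28 + 2) + 90*8 = -26 + 720 = 694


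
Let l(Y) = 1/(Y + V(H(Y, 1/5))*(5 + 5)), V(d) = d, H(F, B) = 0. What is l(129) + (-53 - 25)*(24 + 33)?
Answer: -573533/129 ≈ -4446.0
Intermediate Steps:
l(Y) = 1/Y (l(Y) = 1/(Y + 0*(5 + 5)) = 1/(Y + 0*10) = 1/(Y + 0) = 1/Y)
l(129) + (-53 - 25)*(24 + 33) = 1/129 + (-53 - 25)*(24 + 33) = 1/129 - 78*57 = 1/129 - 4446 = -573533/129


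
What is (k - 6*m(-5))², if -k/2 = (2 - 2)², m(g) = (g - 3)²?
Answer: 147456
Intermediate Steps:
m(g) = (-3 + g)²
k = 0 (k = -2*(2 - 2)² = -2*0² = -2*0 = 0)
(k - 6*m(-5))² = (0 - 6*(-3 - 5)²)² = (0 - 6*(-8)²)² = (0 - 6*64)² = (0 - 1*384)² = (0 - 384)² = (-384)² = 147456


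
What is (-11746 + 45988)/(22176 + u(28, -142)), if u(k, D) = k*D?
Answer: 1317/700 ≈ 1.8814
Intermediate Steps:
u(k, D) = D*k
(-11746 + 45988)/(22176 + u(28, -142)) = (-11746 + 45988)/(22176 - 142*28) = 34242/(22176 - 3976) = 34242/18200 = 34242*(1/18200) = 1317/700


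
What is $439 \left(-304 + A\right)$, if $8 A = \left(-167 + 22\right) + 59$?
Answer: $- \frac{552701}{4} \approx -1.3818 \cdot 10^{5}$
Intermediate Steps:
$A = - \frac{43}{4}$ ($A = \frac{\left(-167 + 22\right) + 59}{8} = \frac{-145 + 59}{8} = \frac{1}{8} \left(-86\right) = - \frac{43}{4} \approx -10.75$)
$439 \left(-304 + A\right) = 439 \left(-304 - \frac{43}{4}\right) = 439 \left(- \frac{1259}{4}\right) = - \frac{552701}{4}$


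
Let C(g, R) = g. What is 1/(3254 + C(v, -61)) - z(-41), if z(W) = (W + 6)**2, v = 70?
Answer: -4071899/3324 ≈ -1225.0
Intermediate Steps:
z(W) = (6 + W)**2
1/(3254 + C(v, -61)) - z(-41) = 1/(3254 + 70) - (6 - 41)**2 = 1/3324 - 1*(-35)**2 = 1/3324 - 1*1225 = 1/3324 - 1225 = -4071899/3324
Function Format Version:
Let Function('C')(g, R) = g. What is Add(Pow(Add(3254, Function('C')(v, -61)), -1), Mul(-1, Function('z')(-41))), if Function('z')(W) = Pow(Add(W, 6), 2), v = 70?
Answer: Rational(-4071899, 3324) ≈ -1225.0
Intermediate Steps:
Function('z')(W) = Pow(Add(6, W), 2)
Add(Pow(Add(3254, Function('C')(v, -61)), -1), Mul(-1, Function('z')(-41))) = Add(Pow(Add(3254, 70), -1), Mul(-1, Pow(Add(6, -41), 2))) = Add(Pow(3324, -1), Mul(-1, Pow(-35, 2))) = Add(Rational(1, 3324), Mul(-1, 1225)) = Add(Rational(1, 3324), -1225) = Rational(-4071899, 3324)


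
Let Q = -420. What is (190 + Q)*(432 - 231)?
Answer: -46230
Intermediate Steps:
(190 + Q)*(432 - 231) = (190 - 420)*(432 - 231) = -230*201 = -46230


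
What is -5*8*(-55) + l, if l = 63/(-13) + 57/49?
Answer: 1399054/637 ≈ 2196.3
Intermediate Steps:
l = -2346/637 (l = 63*(-1/13) + 57*(1/49) = -63/13 + 57/49 = -2346/637 ≈ -3.6829)
-5*8*(-55) + l = -5*8*(-55) - 2346/637 = -40*(-55) - 2346/637 = 2200 - 2346/637 = 1399054/637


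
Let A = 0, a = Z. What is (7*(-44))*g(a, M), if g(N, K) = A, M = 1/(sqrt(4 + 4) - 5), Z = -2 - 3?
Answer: 0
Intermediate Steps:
Z = -5
a = -5
M = 1/(-5 + 2*sqrt(2)) (M = 1/(sqrt(8) - 5) = 1/(2*sqrt(2) - 5) = 1/(-5 + 2*sqrt(2)) ≈ -0.46050)
g(N, K) = 0
(7*(-44))*g(a, M) = (7*(-44))*0 = -308*0 = 0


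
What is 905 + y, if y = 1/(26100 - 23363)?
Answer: 2476986/2737 ≈ 905.00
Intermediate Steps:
y = 1/2737 ≈ 0.00036536
905 + y = 905 + 1/2737 = 2476986/2737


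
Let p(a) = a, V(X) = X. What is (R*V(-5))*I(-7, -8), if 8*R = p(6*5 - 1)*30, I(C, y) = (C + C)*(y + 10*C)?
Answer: -593775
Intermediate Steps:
I(C, y) = 2*C*(y + 10*C) (I(C, y) = (2*C)*(y + 10*C) = 2*C*(y + 10*C))
R = 435/4 (R = ((6*5 - 1)*30)/8 = ((30 - 1)*30)/8 = (29*30)/8 = (1/8)*870 = 435/4 ≈ 108.75)
(R*V(-5))*I(-7, -8) = ((435/4)*(-5))*(2*(-7)*(-8 + 10*(-7))) = -2175*(-7)*(-8 - 70)/2 = -2175*(-7)*(-78)/2 = -2175/4*1092 = -593775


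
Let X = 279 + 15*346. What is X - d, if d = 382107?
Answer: -376638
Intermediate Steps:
X = 5469 (X = 279 + 5190 = 5469)
X - d = 5469 - 1*382107 = 5469 - 382107 = -376638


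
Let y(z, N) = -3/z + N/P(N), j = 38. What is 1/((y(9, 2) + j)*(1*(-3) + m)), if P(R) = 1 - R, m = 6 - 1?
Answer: 3/214 ≈ 0.014019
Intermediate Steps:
m = 5
y(z, N) = -3/z + N/(1 - N)
1/((y(9, 2) + j)*(1*(-3) + m)) = 1/(((3 - 3*2 - 1*2*9)/(9*(-1 + 2)) + 38)*(1*(-3) + 5)) = 1/(((⅑)*(3 - 6 - 18)/1 + 38)*(-3 + 5)) = 1/(((⅑)*1*(-21) + 38)*2) = 1/((-7/3 + 38)*2) = 1/((107/3)*2) = 1/(214/3) = 3/214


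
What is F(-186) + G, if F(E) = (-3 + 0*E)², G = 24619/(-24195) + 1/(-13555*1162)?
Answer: 608413545913/76218653490 ≈ 7.9825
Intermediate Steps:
G = -77554335497/76218653490 (G = 24619*(-1/24195) - 1/13555*1/1162 = -24619/24195 - 1/15750910 = -77554335497/76218653490 ≈ -1.0175)
F(E) = 9 (F(E) = (-3 + 0)² = (-3)² = 9)
F(-186) + G = 9 - 77554335497/76218653490 = 608413545913/76218653490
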